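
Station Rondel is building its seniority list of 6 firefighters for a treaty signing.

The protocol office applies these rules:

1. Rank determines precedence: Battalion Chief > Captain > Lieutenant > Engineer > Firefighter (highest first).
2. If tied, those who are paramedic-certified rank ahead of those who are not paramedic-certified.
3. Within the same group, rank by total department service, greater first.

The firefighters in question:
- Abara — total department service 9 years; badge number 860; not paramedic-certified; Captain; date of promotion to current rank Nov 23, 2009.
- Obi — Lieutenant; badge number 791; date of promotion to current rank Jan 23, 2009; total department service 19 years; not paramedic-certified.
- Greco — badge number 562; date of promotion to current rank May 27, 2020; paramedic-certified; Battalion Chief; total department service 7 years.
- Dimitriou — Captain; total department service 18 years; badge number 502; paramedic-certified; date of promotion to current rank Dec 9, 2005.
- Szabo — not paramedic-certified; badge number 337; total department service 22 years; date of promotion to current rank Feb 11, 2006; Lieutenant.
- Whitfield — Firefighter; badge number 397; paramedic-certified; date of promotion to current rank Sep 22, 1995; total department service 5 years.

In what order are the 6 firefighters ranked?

Greco, Dimitriou, Abara, Szabo, Obi, Whitfield

By rank: Greco (Battalion Chief); then Dimitriou and Abara (Captain); then Szabo and Obi (Lieutenant); then Whitfield (Firefighter).
Among Dimitriou and Abara, paramedic-certified before not paramedic-certified: Dimitriou (paramedic-certified) before Abara (not paramedic-certified).
Szabo and Obi are each not paramedic-certified, so the next rule applies.
Among Szabo and Obi, by total department service (higher first): Szabo (22 years) before Obi (19 years).
Full order: Greco, Dimitriou, Abara, Szabo, Obi, Whitfield.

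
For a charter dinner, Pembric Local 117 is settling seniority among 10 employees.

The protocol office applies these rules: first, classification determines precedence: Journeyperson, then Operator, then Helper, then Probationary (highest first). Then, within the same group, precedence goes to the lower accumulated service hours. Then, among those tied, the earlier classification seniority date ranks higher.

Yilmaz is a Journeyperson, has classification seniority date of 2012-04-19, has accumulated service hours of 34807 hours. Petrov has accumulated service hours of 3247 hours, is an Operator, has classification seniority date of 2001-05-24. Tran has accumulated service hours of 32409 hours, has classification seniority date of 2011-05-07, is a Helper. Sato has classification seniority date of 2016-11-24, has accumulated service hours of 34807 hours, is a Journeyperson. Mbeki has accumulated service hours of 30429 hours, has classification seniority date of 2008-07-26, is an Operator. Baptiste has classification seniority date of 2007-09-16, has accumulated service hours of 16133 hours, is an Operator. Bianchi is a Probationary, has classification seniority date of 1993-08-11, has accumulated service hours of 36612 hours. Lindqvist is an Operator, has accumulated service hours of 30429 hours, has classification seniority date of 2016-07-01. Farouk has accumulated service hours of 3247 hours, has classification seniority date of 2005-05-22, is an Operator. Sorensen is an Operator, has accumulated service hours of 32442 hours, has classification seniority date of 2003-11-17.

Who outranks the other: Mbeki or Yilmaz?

By classification: Yilmaz and Sato (Journeyperson); then Petrov, Farouk, Baptiste, Mbeki, Lindqvist and Sorensen (Operator); then Tran (Helper); then Bianchi (Probationary).
Yilmaz and Sato both have accumulated service hours 34807 hours, so the next rule applies.
Among Yilmaz and Sato, by classification seniority date (earlier first): Yilmaz (2012-04-19) before Sato (2016-11-24).
Among Petrov, Farouk, Baptiste, Mbeki, Lindqvist and Sorensen, by accumulated service hours (lower first): Petrov and Farouk (3247 hours) before Baptiste (16133 hours) before Mbeki and Lindqvist (30429 hours) before Sorensen (32442 hours).
Among Petrov and Farouk, by classification seniority date (earlier first): Petrov (2001-05-24) before Farouk (2005-05-22).
Among Mbeki and Lindqvist, by classification seniority date (earlier first): Mbeki (2008-07-26) before Lindqvist (2016-07-01).
So Yilmaz takes precedence.

Yilmaz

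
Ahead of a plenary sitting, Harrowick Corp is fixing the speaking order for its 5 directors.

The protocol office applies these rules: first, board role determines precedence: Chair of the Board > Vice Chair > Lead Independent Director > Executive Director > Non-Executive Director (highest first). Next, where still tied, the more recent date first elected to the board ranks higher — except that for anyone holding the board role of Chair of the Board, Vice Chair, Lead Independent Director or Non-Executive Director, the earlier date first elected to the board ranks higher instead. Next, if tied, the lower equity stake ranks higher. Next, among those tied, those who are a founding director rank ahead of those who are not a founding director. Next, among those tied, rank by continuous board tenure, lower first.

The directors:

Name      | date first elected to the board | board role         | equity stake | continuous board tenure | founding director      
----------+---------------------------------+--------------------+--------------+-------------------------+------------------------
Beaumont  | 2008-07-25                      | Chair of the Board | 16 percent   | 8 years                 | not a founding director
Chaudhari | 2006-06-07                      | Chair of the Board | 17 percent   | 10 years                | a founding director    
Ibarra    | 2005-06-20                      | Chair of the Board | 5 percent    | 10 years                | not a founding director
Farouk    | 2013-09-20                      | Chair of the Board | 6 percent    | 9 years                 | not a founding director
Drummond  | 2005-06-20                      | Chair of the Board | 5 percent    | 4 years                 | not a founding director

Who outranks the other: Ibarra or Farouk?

By board role: Drummond, Ibarra, Chaudhari, Beaumont and Farouk (Chair of the Board).
Among Drummond, Ibarra, Chaudhari, Beaumont and Farouk, by date first elected to the board (earlier first) (reversed rule for this group): Drummond and Ibarra (2005-06-20) before Chaudhari (2006-06-07) before Beaumont (2008-07-25) before Farouk (2013-09-20).
Drummond and Ibarra both have equity stake 5 percent, so the next rule applies.
Drummond and Ibarra are each not a founding director, so the next rule applies.
Among Drummond and Ibarra, by continuous board tenure (lower first): Drummond (4 years) before Ibarra (10 years).
So Ibarra takes precedence.

Ibarra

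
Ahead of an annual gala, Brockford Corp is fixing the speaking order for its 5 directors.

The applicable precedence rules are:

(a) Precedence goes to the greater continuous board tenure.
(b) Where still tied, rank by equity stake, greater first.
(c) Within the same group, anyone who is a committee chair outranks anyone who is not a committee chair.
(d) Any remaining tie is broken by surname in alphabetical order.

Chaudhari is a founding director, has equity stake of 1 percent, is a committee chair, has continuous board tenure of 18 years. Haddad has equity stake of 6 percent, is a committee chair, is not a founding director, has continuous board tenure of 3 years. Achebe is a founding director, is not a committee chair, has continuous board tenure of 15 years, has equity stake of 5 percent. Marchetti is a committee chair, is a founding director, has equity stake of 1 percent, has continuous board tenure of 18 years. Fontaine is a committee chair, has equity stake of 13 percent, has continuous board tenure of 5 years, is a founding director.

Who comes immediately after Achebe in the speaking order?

By continuous board tenure (higher first): Chaudhari and Marchetti (both 18 years); then Achebe (15 years); then Fontaine (5 years); then Haddad (3 years).
Chaudhari and Marchetti both have equity stake 1 percent, so the next rule applies.
Chaudhari and Marchetti are each a committee chair, so the next rule applies.
Among Chaudhari and Marchetti, alphabetically by surname: Chaudhari before Marchetti.
Order: Chaudhari, Marchetti, Achebe, Fontaine, Haddad.

Fontaine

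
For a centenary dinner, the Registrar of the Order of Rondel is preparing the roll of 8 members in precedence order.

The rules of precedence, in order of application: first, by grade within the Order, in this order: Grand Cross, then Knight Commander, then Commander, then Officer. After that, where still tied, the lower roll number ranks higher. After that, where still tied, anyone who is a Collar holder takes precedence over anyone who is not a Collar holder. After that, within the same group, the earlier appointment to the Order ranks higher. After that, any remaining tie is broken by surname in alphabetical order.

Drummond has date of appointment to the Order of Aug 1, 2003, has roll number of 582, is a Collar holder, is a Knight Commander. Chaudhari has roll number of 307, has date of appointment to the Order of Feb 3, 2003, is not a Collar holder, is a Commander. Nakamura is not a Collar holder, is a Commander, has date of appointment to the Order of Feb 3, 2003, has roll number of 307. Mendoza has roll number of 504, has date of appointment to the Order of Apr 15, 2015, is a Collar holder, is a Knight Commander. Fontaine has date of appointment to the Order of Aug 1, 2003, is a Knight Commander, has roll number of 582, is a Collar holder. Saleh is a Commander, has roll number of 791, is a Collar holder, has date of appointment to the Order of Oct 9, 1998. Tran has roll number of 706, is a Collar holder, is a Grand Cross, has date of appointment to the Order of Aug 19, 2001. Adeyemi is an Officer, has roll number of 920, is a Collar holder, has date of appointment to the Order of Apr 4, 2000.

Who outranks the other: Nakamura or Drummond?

By grade within the Order: Tran (Grand Cross); then Mendoza, Drummond and Fontaine (Knight Commander); then Chaudhari, Nakamura and Saleh (Commander); then Adeyemi (Officer).
Among Mendoza, Drummond and Fontaine, by roll number (lower first): Mendoza (504) before Drummond and Fontaine (582).
Drummond and Fontaine are each a Collar holder, so the next rule applies.
Drummond and Fontaine both have date of appointment to the Order Aug 1, 2003, so the next rule applies.
Among Drummond and Fontaine, alphabetically by surname: Drummond before Fontaine.
Among Chaudhari, Nakamura and Saleh, by roll number (lower first): Chaudhari and Nakamura (307) before Saleh (791).
Chaudhari and Nakamura are each not a Collar holder, so the next rule applies.
Chaudhari and Nakamura both have date of appointment to the Order Feb 3, 2003, so the next rule applies.
Among Chaudhari and Nakamura, alphabetically by surname: Chaudhari before Nakamura.
So Drummond takes precedence.

Drummond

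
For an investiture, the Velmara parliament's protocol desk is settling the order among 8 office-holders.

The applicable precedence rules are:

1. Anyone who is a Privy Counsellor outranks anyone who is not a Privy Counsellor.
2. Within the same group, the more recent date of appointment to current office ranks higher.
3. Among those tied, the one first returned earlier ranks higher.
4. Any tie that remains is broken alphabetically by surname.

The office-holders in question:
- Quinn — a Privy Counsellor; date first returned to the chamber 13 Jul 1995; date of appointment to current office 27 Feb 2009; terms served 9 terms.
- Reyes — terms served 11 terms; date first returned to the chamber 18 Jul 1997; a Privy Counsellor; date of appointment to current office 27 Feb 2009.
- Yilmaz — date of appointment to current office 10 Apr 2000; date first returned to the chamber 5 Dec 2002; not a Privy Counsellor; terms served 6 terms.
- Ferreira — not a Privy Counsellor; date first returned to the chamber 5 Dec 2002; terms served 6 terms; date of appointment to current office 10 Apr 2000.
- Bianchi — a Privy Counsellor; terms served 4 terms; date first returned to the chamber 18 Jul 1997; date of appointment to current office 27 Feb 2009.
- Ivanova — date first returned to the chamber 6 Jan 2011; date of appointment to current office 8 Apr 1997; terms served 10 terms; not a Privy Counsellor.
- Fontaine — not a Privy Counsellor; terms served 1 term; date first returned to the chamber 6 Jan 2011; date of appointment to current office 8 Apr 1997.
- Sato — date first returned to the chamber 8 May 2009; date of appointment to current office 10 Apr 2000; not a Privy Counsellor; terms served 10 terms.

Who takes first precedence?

By the first rule: Quinn, Bianchi and Reyes (each a Privy Counsellor); then Ferreira, Yilmaz, Sato, Fontaine and Ivanova (each not a Privy Counsellor).
Quinn, Bianchi and Reyes all have date of appointment to current office 27 Feb 2009, so the next rule applies.
Among Quinn, Bianchi and Reyes, by date first returned to the chamber (earlier first): Quinn (13 Jul 1995) before Bianchi and Reyes (18 Jul 1997).
Among Bianchi and Reyes, alphabetically by surname: Bianchi before Reyes.
Among Ferreira, Yilmaz, Sato, Fontaine and Ivanova, by date of appointment to current office (later first): Ferreira, Yilmaz and Sato (10 Apr 2000) before Fontaine and Ivanova (8 Apr 1997).
Among Ferreira, Yilmaz and Sato, by date first returned to the chamber (earlier first): Ferreira and Yilmaz (5 Dec 2002) before Sato (8 May 2009).
Among Ferreira and Yilmaz, alphabetically by surname: Ferreira before Yilmaz.
Fontaine and Ivanova both have date first returned to the chamber 6 Jan 2011, so the next rule applies.
Among Fontaine and Ivanova, alphabetically by surname: Fontaine before Ivanova.
Order: Quinn, Bianchi, Reyes, Ferreira, Yilmaz, Sato, Fontaine, Ivanova.

Quinn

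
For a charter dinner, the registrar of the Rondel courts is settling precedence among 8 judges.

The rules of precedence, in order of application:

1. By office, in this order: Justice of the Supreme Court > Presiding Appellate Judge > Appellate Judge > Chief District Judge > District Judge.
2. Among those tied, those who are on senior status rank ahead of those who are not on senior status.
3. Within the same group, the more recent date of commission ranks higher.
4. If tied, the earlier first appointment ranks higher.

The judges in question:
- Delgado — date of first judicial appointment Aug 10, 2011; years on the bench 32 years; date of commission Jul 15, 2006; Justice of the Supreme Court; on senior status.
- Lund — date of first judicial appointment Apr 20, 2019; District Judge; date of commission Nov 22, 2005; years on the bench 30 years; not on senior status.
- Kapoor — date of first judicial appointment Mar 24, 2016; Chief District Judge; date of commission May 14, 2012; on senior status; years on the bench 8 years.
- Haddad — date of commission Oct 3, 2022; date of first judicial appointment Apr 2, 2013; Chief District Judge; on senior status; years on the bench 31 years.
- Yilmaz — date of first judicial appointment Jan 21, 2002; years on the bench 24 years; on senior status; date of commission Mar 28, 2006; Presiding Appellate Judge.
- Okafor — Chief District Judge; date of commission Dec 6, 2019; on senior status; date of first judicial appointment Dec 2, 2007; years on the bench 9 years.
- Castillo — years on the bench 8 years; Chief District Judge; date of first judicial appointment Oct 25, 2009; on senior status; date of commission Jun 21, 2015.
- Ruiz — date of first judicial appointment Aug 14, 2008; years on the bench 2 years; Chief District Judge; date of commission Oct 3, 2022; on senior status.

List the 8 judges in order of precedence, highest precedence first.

Delgado, Yilmaz, Ruiz, Haddad, Okafor, Castillo, Kapoor, Lund

By office: Delgado (Justice of the Supreme Court); then Yilmaz (Presiding Appellate Judge); then Ruiz, Haddad, Okafor, Castillo and Kapoor (Chief District Judge); then Lund (District Judge).
Ruiz, Haddad, Okafor, Castillo and Kapoor are each on senior status, so the next rule applies.
Among Ruiz, Haddad, Okafor, Castillo and Kapoor, by date of commission (later first): Ruiz and Haddad (Oct 3, 2022) before Okafor (Dec 6, 2019) before Castillo (Jun 21, 2015) before Kapoor (May 14, 2012).
Among Ruiz and Haddad, by date of first judicial appointment (earlier first): Ruiz (Aug 14, 2008) before Haddad (Apr 2, 2013).
Full order: Delgado, Yilmaz, Ruiz, Haddad, Okafor, Castillo, Kapoor, Lund.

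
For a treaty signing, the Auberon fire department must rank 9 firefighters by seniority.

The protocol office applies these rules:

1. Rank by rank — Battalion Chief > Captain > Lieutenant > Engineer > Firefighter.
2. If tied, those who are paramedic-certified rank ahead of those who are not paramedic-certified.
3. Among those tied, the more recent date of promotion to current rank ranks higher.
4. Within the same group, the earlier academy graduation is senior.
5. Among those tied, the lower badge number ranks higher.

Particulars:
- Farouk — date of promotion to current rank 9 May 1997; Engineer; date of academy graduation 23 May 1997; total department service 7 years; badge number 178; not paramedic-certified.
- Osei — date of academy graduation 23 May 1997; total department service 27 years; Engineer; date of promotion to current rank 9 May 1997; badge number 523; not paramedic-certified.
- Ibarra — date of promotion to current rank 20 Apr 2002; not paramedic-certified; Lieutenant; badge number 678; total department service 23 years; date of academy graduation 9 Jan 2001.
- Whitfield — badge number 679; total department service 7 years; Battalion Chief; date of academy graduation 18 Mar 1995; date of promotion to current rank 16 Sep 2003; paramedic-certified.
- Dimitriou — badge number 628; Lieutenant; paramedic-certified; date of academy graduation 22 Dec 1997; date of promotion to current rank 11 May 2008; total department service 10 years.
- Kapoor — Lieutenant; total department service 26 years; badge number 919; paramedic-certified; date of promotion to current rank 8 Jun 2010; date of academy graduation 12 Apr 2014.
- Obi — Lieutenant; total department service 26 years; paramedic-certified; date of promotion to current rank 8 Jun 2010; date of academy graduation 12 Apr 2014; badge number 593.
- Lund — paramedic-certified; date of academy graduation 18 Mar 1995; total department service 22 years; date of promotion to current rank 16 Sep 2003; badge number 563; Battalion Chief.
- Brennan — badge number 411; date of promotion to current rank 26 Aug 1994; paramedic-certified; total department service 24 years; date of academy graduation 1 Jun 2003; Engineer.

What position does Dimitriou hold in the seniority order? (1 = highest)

5

By rank: Lund and Whitfield (Battalion Chief); then Obi, Kapoor, Dimitriou and Ibarra (Lieutenant); then Brennan, Farouk and Osei (Engineer).
Lund and Whitfield are each paramedic-certified, so the next rule applies.
Lund and Whitfield both have date of promotion to current rank 16 Sep 2003, so the next rule applies.
Lund and Whitfield both have date of academy graduation 18 Mar 1995, so the next rule applies.
Among Lund and Whitfield, by badge number (lower first): Lund (563) before Whitfield (679).
Among Obi, Kapoor, Dimitriou and Ibarra, paramedic-certified before not paramedic-certified: Obi, Kapoor and Dimitriou (paramedic-certified) before Ibarra (not paramedic-certified).
Among Obi, Kapoor and Dimitriou, by date of promotion to current rank (later first): Obi and Kapoor (8 Jun 2010) before Dimitriou (11 May 2008).
Obi and Kapoor both have date of academy graduation 12 Apr 2014, so the next rule applies.
Among Obi and Kapoor, by badge number (lower first): Obi (593) before Kapoor (919).
Among Brennan, Farouk and Osei, paramedic-certified before not paramedic-certified: Brennan (paramedic-certified) before Farouk and Osei (not paramedic-certified).
Farouk and Osei both have date of promotion to current rank 9 May 1997, so the next rule applies.
Farouk and Osei both have date of academy graduation 23 May 1997, so the next rule applies.
Among Farouk and Osei, by badge number (lower first): Farouk (178) before Osei (523).
Order: Lund, Whitfield, Obi, Kapoor, Dimitriou, Ibarra, Brennan, Farouk, Osei. So position 5.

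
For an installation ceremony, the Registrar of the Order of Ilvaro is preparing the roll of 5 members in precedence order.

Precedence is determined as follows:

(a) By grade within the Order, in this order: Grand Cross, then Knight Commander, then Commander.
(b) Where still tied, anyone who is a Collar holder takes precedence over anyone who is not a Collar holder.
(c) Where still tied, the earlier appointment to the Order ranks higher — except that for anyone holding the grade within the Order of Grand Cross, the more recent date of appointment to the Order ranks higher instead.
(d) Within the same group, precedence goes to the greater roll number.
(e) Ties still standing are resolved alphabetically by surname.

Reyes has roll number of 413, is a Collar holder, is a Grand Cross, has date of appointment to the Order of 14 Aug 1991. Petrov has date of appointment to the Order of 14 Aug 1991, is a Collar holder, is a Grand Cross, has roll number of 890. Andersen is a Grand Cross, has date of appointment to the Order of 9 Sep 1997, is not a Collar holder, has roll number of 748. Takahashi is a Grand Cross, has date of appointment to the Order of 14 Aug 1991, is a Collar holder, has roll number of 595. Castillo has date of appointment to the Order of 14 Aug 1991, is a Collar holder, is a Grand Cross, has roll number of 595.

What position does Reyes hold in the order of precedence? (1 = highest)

4

By grade within the Order: Petrov, Castillo, Takahashi, Reyes and Andersen (Grand Cross).
Among Petrov, Castillo, Takahashi, Reyes and Andersen, a Collar holder before not a Collar holder: Petrov, Castillo, Takahashi and Reyes (a Collar holder) before Andersen (not a Collar holder).
Petrov, Castillo, Takahashi and Reyes all have date of appointment to the Order 14 Aug 1991, so the next rule applies.
Among Petrov, Castillo, Takahashi and Reyes, by roll number (higher first): Petrov (890) before Castillo and Takahashi (595) before Reyes (413).
Among Castillo and Takahashi, alphabetically by surname: Castillo before Takahashi.
Order: Petrov, Castillo, Takahashi, Reyes, Andersen. So position 4.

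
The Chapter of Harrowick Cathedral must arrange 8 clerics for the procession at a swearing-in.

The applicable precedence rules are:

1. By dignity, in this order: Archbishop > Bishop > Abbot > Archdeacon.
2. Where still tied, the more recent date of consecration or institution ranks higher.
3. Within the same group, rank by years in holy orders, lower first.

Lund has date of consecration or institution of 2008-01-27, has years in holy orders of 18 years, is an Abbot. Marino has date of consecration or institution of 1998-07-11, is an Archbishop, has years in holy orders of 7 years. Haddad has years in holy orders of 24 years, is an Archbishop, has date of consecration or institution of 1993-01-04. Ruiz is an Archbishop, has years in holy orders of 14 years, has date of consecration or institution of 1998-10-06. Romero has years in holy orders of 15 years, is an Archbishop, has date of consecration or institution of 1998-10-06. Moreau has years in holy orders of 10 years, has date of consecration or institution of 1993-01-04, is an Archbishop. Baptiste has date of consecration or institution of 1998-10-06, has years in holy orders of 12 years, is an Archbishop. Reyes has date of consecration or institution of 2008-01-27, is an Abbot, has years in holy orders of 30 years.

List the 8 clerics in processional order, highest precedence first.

Baptiste, Ruiz, Romero, Marino, Moreau, Haddad, Lund, Reyes

By dignity: Baptiste, Ruiz, Romero, Marino, Moreau and Haddad (Archbishop); then Lund and Reyes (Abbot).
Among Baptiste, Ruiz, Romero, Marino, Moreau and Haddad, by date of consecration or institution (later first): Baptiste, Ruiz and Romero (1998-10-06) before Marino (1998-07-11) before Moreau and Haddad (1993-01-04).
Among Baptiste, Ruiz and Romero, by years in holy orders (lower first): Baptiste (12 years) before Ruiz (14 years) before Romero (15 years).
Among Moreau and Haddad, by years in holy orders (lower first): Moreau (10 years) before Haddad (24 years).
Lund and Reyes both have date of consecration or institution 2008-01-27, so the next rule applies.
Among Lund and Reyes, by years in holy orders (lower first): Lund (18 years) before Reyes (30 years).
Full order: Baptiste, Ruiz, Romero, Marino, Moreau, Haddad, Lund, Reyes.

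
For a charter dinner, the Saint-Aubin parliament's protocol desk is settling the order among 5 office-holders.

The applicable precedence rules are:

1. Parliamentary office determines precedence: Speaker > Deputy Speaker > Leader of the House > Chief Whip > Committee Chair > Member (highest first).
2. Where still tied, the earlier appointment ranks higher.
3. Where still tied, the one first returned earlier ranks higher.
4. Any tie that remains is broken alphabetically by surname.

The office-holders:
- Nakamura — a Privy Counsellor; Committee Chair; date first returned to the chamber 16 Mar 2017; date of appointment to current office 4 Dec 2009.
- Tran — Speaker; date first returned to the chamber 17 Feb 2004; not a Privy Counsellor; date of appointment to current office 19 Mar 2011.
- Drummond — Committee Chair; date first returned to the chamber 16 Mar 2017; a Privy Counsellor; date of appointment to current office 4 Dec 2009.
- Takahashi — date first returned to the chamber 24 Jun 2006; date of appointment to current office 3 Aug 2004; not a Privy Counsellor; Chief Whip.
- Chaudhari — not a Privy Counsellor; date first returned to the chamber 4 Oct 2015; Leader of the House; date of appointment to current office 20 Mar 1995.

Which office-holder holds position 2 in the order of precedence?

Chaudhari

By parliamentary office: Tran (Speaker); then Chaudhari (Leader of the House); then Takahashi (Chief Whip); then Drummond and Nakamura (Committee Chair).
Drummond and Nakamura both have date of appointment to current office 4 Dec 2009, so the next rule applies.
Drummond and Nakamura both have date first returned to the chamber 16 Mar 2017, so the next rule applies.
Among Drummond and Nakamura, alphabetically by surname: Drummond before Nakamura.
Order: Tran, Chaudhari, Takahashi, Drummond, Nakamura.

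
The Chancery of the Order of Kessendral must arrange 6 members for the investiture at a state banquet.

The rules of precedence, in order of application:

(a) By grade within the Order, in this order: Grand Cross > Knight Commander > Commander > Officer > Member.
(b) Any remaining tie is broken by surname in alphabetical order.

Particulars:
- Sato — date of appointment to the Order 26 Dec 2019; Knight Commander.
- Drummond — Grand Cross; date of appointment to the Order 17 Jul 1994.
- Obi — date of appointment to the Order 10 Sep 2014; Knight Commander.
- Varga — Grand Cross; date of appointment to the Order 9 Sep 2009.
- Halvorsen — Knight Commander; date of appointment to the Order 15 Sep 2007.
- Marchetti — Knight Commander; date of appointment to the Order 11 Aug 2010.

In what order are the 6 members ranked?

By grade within the Order: Drummond and Varga (Grand Cross); then Halvorsen, Marchetti, Obi and Sato (Knight Commander).
Among Drummond and Varga, alphabetically by surname: Drummond before Varga.
Among Halvorsen, Marchetti, Obi and Sato, alphabetically by surname: Halvorsen before Marchetti before Obi before Sato.
Full order: Drummond, Varga, Halvorsen, Marchetti, Obi, Sato.

Drummond, Varga, Halvorsen, Marchetti, Obi, Sato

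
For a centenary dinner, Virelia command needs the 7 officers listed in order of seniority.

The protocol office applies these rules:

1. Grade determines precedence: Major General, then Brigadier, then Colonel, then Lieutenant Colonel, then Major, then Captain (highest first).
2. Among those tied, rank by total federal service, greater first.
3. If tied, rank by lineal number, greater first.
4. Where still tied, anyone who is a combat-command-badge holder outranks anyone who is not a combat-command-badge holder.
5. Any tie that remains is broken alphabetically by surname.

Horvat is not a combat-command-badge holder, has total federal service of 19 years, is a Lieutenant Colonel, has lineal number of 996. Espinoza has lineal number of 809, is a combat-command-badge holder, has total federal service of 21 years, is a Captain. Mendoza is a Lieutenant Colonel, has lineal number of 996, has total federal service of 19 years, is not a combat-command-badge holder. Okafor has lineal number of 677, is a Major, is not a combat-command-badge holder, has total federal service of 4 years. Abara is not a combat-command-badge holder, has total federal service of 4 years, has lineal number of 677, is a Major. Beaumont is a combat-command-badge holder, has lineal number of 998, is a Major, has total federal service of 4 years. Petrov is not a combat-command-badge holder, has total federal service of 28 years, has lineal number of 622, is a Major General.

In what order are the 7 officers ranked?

By grade: Petrov (Major General); then Horvat and Mendoza (Lieutenant Colonel); then Beaumont, Abara and Okafor (Major); then Espinoza (Captain).
Horvat and Mendoza both have total federal service 19 years, so the next rule applies.
Horvat and Mendoza both have lineal number 996, so the next rule applies.
Horvat and Mendoza are each not a combat-command-badge holder, so the next rule applies.
Among Horvat and Mendoza, alphabetically by surname: Horvat before Mendoza.
Beaumont, Abara and Okafor all have total federal service 4 years, so the next rule applies.
Among Beaumont, Abara and Okafor, by lineal number (higher first): Beaumont (998) before Abara and Okafor (677).
Abara and Okafor are each not a combat-command-badge holder, so the next rule applies.
Among Abara and Okafor, alphabetically by surname: Abara before Okafor.
Full order: Petrov, Horvat, Mendoza, Beaumont, Abara, Okafor, Espinoza.

Petrov, Horvat, Mendoza, Beaumont, Abara, Okafor, Espinoza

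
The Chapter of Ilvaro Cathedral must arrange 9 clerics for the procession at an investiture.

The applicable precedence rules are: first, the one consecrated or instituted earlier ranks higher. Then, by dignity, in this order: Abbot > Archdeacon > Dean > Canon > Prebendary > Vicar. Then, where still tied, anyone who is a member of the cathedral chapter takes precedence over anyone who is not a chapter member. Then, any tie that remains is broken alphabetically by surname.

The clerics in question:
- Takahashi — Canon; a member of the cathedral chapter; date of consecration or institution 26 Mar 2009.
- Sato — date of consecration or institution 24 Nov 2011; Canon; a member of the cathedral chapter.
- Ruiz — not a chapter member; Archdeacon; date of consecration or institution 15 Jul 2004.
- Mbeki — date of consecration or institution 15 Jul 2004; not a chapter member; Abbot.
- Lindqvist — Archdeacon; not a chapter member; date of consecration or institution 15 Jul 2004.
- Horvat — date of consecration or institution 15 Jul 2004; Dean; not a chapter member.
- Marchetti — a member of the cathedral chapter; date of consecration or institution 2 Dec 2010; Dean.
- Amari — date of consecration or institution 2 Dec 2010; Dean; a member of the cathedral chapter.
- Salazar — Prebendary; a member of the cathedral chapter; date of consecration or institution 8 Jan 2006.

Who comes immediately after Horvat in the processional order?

By date of consecration or institution (earlier first): Mbeki, Lindqvist, Ruiz and Horvat (each 15 Jul 2004); then Salazar (8 Jan 2006); then Takahashi (26 Mar 2009); then Amari and Marchetti (both 2 Dec 2010); then Sato (24 Nov 2011).
Among Mbeki, Lindqvist, Ruiz and Horvat, by dignity: Mbeki (Abbot) before Lindqvist and Ruiz (Archdeacon) before Horvat (Dean).
Lindqvist and Ruiz are each not a chapter member, so the next rule applies.
Among Lindqvist and Ruiz, alphabetically by surname: Lindqvist before Ruiz.
Amari and Marchetti are each Dean, so the next rule applies.
Amari and Marchetti are each a member of the cathedral chapter, so the next rule applies.
Among Amari and Marchetti, alphabetically by surname: Amari before Marchetti.
Order: Mbeki, Lindqvist, Ruiz, Horvat, Salazar, Takahashi, Amari, Marchetti, Sato.

Salazar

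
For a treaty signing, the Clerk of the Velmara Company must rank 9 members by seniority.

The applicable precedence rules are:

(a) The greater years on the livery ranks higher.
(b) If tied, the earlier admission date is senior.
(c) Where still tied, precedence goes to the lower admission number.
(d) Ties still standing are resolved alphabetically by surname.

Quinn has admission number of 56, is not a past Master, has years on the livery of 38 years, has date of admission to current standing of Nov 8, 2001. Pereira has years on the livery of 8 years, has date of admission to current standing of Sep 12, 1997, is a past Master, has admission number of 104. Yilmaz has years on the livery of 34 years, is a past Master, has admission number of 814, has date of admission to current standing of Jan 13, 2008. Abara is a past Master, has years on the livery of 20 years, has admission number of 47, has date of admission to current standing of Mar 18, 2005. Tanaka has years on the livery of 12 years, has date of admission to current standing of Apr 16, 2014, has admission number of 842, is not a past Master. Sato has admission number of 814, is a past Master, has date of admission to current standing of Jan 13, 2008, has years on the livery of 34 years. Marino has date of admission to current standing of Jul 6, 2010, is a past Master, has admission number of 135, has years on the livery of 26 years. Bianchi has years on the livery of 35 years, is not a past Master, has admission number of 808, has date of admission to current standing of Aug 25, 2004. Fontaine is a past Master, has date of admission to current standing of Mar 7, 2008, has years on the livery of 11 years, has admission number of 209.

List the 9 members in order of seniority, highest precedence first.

By years on the livery (higher first): Quinn (38 years); then Bianchi (35 years); then Sato and Yilmaz (both 34 years); then Marino (26 years); then Abara (20 years); then Tanaka (12 years); then Fontaine (11 years); then Pereira (8 years).
Sato and Yilmaz both have date of admission to current standing Jan 13, 2008, so the next rule applies.
Sato and Yilmaz both have admission number 814, so the next rule applies.
Among Sato and Yilmaz, alphabetically by surname: Sato before Yilmaz.
Full order: Quinn, Bianchi, Sato, Yilmaz, Marino, Abara, Tanaka, Fontaine, Pereira.

Quinn, Bianchi, Sato, Yilmaz, Marino, Abara, Tanaka, Fontaine, Pereira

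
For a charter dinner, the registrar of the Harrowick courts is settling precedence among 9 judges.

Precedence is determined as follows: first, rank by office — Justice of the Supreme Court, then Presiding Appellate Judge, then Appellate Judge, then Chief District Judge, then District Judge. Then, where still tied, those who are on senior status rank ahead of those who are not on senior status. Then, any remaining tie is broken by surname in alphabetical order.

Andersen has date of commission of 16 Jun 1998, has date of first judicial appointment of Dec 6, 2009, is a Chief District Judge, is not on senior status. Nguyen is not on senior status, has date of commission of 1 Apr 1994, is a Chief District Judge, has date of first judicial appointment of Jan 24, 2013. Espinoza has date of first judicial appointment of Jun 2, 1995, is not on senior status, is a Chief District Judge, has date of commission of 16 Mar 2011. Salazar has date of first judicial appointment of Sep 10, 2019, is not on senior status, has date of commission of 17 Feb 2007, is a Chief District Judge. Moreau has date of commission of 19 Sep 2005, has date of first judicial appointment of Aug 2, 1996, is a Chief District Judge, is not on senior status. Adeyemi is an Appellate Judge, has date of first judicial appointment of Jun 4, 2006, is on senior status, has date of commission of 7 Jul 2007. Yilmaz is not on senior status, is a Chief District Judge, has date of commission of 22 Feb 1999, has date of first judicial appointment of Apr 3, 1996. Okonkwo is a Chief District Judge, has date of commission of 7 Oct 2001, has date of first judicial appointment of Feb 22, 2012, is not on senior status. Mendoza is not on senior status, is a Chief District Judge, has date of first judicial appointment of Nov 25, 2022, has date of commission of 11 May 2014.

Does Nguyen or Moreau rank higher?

Moreau

By office: Adeyemi (Appellate Judge); then Andersen, Espinoza, Mendoza, Moreau, Nguyen, Okonkwo, Salazar and Yilmaz (Chief District Judge).
Andersen, Espinoza, Mendoza, Moreau, Nguyen, Okonkwo, Salazar and Yilmaz are each not on senior status, so the next rule applies.
Among Andersen, Espinoza, Mendoza, Moreau, Nguyen, Okonkwo, Salazar and Yilmaz, alphabetically by surname: Andersen before Espinoza before Mendoza before Moreau before Nguyen before Okonkwo before Salazar before Yilmaz.
So Moreau takes precedence.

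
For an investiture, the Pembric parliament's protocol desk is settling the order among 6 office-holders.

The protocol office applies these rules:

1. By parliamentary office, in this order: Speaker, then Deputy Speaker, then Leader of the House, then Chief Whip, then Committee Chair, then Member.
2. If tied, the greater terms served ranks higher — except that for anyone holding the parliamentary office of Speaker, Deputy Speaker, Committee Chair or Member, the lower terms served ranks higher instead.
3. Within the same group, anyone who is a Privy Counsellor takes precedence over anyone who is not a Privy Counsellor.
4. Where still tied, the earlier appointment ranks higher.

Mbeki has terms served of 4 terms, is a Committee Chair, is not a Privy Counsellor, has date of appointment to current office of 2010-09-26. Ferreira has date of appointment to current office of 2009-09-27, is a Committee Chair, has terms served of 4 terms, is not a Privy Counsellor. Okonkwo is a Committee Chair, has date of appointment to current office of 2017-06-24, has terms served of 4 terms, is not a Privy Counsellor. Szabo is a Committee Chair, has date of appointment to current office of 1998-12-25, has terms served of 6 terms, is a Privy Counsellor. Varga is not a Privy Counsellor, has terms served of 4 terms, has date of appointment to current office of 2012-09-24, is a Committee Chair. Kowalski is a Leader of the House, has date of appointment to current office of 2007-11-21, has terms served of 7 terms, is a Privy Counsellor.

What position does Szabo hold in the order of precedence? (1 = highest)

6

By parliamentary office: Kowalski (Leader of the House); then Ferreira, Mbeki, Varga, Okonkwo and Szabo (Committee Chair).
Among Ferreira, Mbeki, Varga, Okonkwo and Szabo, by terms served (lower first) (reversed rule for this group): Ferreira, Mbeki, Varga and Okonkwo (4 terms) before Szabo (6 terms).
Ferreira, Mbeki, Varga and Okonkwo are each not a Privy Counsellor, so the next rule applies.
Among Ferreira, Mbeki, Varga and Okonkwo, by date of appointment to current office (earlier first): Ferreira (2009-09-27) before Mbeki (2010-09-26) before Varga (2012-09-24) before Okonkwo (2017-06-24).
Order: Kowalski, Ferreira, Mbeki, Varga, Okonkwo, Szabo. So position 6.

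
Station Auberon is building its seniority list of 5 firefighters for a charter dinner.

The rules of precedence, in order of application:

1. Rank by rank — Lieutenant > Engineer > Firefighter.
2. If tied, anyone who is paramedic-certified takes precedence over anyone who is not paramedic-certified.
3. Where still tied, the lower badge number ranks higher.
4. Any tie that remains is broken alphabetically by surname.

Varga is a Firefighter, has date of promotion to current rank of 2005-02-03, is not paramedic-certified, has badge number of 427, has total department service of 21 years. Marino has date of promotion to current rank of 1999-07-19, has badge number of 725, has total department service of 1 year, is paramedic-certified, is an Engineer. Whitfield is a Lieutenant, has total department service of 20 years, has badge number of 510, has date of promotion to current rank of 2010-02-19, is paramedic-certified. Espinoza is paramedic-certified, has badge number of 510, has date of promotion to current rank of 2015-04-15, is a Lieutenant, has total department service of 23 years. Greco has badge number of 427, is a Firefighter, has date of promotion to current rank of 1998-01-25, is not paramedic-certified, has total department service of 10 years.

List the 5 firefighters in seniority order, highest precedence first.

By rank: Espinoza and Whitfield (Lieutenant); then Marino (Engineer); then Greco and Varga (Firefighter).
Espinoza and Whitfield are each paramedic-certified, so the next rule applies.
Espinoza and Whitfield both have badge number 510, so the next rule applies.
Among Espinoza and Whitfield, alphabetically by surname: Espinoza before Whitfield.
Greco and Varga are each not paramedic-certified, so the next rule applies.
Greco and Varga both have badge number 427, so the next rule applies.
Among Greco and Varga, alphabetically by surname: Greco before Varga.
Full order: Espinoza, Whitfield, Marino, Greco, Varga.

Espinoza, Whitfield, Marino, Greco, Varga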